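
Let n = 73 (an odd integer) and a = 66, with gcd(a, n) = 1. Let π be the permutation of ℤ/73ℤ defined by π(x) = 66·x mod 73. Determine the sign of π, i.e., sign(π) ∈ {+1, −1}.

Trace 30: π^k(30) = [30, 9, 10, 3, 52, 1, 66] for k=0..6.
The orbit structure of x ↦ 66x mod 73: 4 orbits of sizes [24, 24, 24, 1].
4 cycles on 73: each ℓ→(−1)^(ℓ−1), product (−1)^69 = -1.
Check: (66/73) = -1 by Zolotarev.

-1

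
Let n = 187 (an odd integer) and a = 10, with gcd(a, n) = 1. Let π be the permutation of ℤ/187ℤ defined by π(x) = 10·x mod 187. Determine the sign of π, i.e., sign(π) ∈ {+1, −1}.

+1

Trace 65: π^k(65) = [65, 89, 142, 111, 175, 67, 109] for k=0..6.
π_10 has 17 disjoint cycles with lengths [16, 16, 16, 16, 16, 16, 16, 16, 16, 16, 16, 2, 2, 2, 2, 2, 1] on {0,…,186}.
sign(π) = (−1)^{n − #cycles} = (−1)^{187−17} = (−1)^170 = +1.
(10|187)_J = +1 (Zolotarev's lemma cross-check).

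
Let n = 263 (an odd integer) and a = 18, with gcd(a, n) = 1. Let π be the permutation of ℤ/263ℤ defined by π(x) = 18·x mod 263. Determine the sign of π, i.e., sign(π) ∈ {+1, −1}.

+1

Orbit of 203 under x↦18x: [203, 235, 22, 133, 27, 223, 69]… (length divides ord_263(18)).
Cycle lengths of π_18 on ℤ/263ℤ: [131, 131, 1]; 3 cycles in total.
Σ(ℓ_i−1) = 263−3 = 260; sign = (−1)^260 = +1.
Via Zolotarev, sign(π_{18}) = (18|263) = +1.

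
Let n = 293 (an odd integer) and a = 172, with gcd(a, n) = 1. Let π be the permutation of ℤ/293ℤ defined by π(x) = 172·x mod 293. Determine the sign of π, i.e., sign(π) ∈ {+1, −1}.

Orbit of 46 under x↦172x: [46, 1, 172, 284, 210, 81, 161]… (length divides ord_293(172)).
Cycle lengths of π_172 on ℤ/293ℤ: [73, 73, 73, 73, 1]; 5 cycles in total.
With 5 cycles on 293 points, sign = (−1)^{293−5} = +1.

+1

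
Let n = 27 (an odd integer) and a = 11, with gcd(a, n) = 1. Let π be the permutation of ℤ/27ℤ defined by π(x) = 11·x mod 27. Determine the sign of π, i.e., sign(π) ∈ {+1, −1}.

Trace 13: π^k(13) = [13, 8, 7, 23, 10, 2, 22] for k=0..6.
Decompose π into cycles: lengths [18, 6, 2, 1] (4 cycles, including the fixed point 0).
Σ(ℓ_i−1) = 27−4 = 23; sign = (−1)^23 = -1.
Check: (11/27) = -1 by Zolotarev.

-1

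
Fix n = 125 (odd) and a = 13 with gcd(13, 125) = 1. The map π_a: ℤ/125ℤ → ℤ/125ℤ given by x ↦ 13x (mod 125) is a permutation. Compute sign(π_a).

Trace 28: π^k(28) = [28, 114, 107, 16, 83, 79, 27] for k=0..6.
Cycle type of π: 100 + 20 + 4 + 1; total 4 cycles.
sign(π) = (−1)^{n − #cycles} = (−1)^{125−4} = (−1)^121 = -1.
Check: (13/125) = -1 by Zolotarev.

-1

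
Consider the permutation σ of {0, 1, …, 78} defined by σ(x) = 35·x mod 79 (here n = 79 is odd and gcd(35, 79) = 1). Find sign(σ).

Trace 10: π^k(10) = [10, 34, 5, 17, 42, 48, 21] for k=0..6.
The orbit structure of x ↦ 35x mod 79: 2 orbits of sizes [78, 1].
sign(π) = (−1)^{n − #cycles} = (−1)^{79−2} = (−1)^77 = -1.

-1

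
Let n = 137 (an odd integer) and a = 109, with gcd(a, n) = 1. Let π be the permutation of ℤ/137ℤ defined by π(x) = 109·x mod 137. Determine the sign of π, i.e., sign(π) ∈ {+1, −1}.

+1

Orbit of 78 under x↦109x: [78, 8, 50, 107, 18, 44, 1]… (length divides ord_137(109)).
π_109 has 3 disjoint cycles with lengths [68, 68, 1] on {0,…,136}.
Σ(ℓ_i−1) = 137−3 = 134; sign = (−1)^134 = +1.
Via Zolotarev, sign(π_{109}) = (109|137) = +1.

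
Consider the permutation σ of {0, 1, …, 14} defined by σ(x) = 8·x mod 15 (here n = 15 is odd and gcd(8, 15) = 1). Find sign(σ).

+1

Orbit of 2 under x↦8x: [2, 1, 8, 4]… (length divides ord_15(8)).
5 cycles of lengths [4, 4, 4, 2, 1].
15 − 5 = 10 transpositions; sign(π) = (−1)^10 = +1.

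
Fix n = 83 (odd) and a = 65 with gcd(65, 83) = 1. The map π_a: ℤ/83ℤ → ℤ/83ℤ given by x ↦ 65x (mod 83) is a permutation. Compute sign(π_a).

Orbit of 70 under x↦65x: [70, 68, 21, 37, 81, 36, 16]… (length divides ord_83(65)).
Cycle type of π: 41×2 + 1; total 3 cycles.
Σ(ℓ_i−1) = 83−3 = 80; sign = (−1)^80 = +1.
Via Zolotarev, sign(π_{65}) = (65|83) = +1.

+1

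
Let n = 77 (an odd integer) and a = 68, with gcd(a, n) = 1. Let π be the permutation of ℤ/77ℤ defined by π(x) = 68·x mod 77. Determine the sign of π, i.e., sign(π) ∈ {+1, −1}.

+1

Orbit of 13 under x↦68x: [13, 37, 52, 71, 54, 53, 62]… (length divides ord_77(68)).
Cycle type of π: 30×2 + 10 + 6 + 1; total 5 cycles.
5 cycles on 77: each ℓ→(−1)^(ℓ−1), product (−1)^72 = +1.
Check: (68/77) = +1 by Zolotarev.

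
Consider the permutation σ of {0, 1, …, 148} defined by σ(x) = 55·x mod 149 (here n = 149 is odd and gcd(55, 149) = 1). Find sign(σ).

-1

Start at x=94: 94 → 104 → 58 → 61 → 77 → 63 → 38 → … (one orbit).
π_55 has 2 disjoint cycles with lengths [148, 1] on {0,…,148}.
With 2 cycles on 149 points, sign = (−1)^{149−2} = -1.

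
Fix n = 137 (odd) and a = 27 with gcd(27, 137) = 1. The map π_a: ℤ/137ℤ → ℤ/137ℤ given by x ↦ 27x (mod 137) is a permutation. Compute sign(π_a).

Trace 56: π^k(56) = [56, 5, 135, 83, 49, 90, 101] for k=0..6.
Cycle lengths of π_27 on ℤ/137ℤ: [136, 1]; 2 cycles in total.
137 − 2 = 135 transpositions; sign(π) = (−1)^135 = -1.

-1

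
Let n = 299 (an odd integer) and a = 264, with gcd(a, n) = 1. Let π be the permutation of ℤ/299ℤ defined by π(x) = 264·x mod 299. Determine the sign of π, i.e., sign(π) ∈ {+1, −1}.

-1

Start at x=43: 43 → 289 → 51 → 9 → 283 → 261 → 134 → … (one orbit).
Decompose π into cycles: lengths [66, 66, 66, 66, 22, 6, 6, 1] (8 cycles, including the fixed point 0).
sign(π) = (−1)^{n − #cycles} = (−1)^{299−8} = (−1)^291 = -1.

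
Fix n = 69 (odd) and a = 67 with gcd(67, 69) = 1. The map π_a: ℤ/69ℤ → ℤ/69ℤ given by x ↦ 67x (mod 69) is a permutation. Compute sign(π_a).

-1

Orbit of 7 under x↦67x: [7, 55, 28, 13, 43, 52, 34]… (length divides ord_69(67)).
Decompose π into cycles: lengths [22, 22, 22, 1, 1, 1] (6 cycles, including the fixed point 0).
Σ(ℓ_i−1) = 69−6 = 63; sign = (−1)^63 = -1.
Check: (67/69) = -1 by Zolotarev.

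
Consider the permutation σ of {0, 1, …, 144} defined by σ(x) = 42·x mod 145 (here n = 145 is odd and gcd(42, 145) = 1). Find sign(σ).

Orbit of 139 under x↦42x: [139, 38, 1, 42, 24, 138, 141]… (length divides ord_145(42)).
π_42 has 8 disjoint cycles with lengths [28, 28, 28, 28, 14, 14, 4, 1] on {0,…,144}.
145 − 8 = 137 transpositions; sign(π) = (−1)^137 = -1.
Zolotarev: (42|145) = -1, matching the cycle-count sign.

-1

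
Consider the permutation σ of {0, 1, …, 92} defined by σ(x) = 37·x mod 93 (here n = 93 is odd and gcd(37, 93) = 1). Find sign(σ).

-1

Trace 37: π^k(37) = [37, 67, 61, 25, 88, 1] for k=0..5.
18 cycles of lengths [6, 6, 6, 6, 6, 6, 6, 6, 6, 6, 6, 6, 6, 6, 6, 1, 1, 1].
Σ(ℓ_i−1) = 93−18 = 75; sign = (−1)^75 = -1.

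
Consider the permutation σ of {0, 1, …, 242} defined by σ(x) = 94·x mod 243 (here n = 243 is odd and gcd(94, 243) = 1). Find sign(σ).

+1

Trace 115: π^k(115) = [115, 118, 157, 178, 208, 112, 79] for k=0..6.
11 cycles of lengths [81, 81, 27, 27, 9, 9, 3, 3, 1, 1, 1].
Σ(ℓ_i−1) = 243−11 = 232; sign = (−1)^232 = +1.
The Jacobi symbol (94|243) = +1 (Zolotarev) agrees.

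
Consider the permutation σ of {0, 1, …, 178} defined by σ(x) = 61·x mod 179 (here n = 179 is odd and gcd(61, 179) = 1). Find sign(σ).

Trace 14: π^k(14) = [14, 138, 5, 126, 168, 45, 60] for k=0..6.
Decompose π into cycles: lengths [89, 89, 1] (3 cycles, including the fixed point 0).
n − c = 179 − 3 = 176; sign = (−1)^176 = +1.
(61|179)_J = +1 (Zolotarev's lemma cross-check).

+1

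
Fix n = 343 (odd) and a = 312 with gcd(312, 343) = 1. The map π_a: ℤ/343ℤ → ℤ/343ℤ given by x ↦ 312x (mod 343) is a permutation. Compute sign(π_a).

+1

Trace 197: π^k(197) = [197, 67, 324, 246, 263, 79, 295] for k=0..6.
Cycle lengths of π_312 on ℤ/343ℤ: [21, 21, 21, 21, 21, 21, 21, 21, 21, 21, 21, 21, 21, 21, 3, 3, 3, 3, 3, 3, 3, 3, 3, 3, 3, 3, 3, 3, 3, 3, 1]; 31 cycles in total.
343 − 31 = 312 transpositions; sign(π) = (−1)^312 = +1.
The Jacobi symbol (312|343) = +1 (Zolotarev) agrees.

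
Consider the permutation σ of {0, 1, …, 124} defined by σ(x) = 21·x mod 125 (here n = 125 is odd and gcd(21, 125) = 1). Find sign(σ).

Orbit of 11 under x↦21x: [11, 106, 101, 121, 41, 111, 81]… (length divides ord_125(21)).
Decompose π into cycles: lengths [25, 25, 25, 25, 5, 5, 5, 5, 1, 1, 1, 1, 1] (13 cycles, including the fixed point 0).
With 13 cycles on 125 points, sign = (−1)^{125−13} = +1.
Zolotarev: (21|125) = +1, matching the cycle-count sign.

+1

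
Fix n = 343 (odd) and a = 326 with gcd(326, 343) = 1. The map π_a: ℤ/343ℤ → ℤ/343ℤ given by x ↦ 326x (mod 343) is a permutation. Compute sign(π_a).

+1

Orbit of 324 under x↦326x: [324, 323, 340, 51, 162, 333, 170]… (length divides ord_343(326)).
Cycle lengths of π_326 on ℤ/343ℤ: [147, 147, 21, 21, 3, 3, 1]; 7 cycles in total.
n − c = 343 − 7 = 336; sign = (−1)^336 = +1.
Check: (326/343) = +1 by Zolotarev.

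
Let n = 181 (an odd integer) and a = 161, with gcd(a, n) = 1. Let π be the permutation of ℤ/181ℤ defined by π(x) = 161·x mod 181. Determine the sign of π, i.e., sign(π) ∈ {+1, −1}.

Start at x=13: 13 → 102 → 132 → 75 → 129 → 135 → 15 → … (one orbit).
The orbit structure of x ↦ 161x mod 181: 5 orbits of sizes [45, 45, 45, 45, 1].
sign(π) = (−1)^{n − #cycles} = (−1)^{181−5} = (−1)^176 = +1.

+1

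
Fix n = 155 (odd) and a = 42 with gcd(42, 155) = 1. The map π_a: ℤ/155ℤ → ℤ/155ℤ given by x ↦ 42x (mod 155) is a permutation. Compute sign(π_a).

Orbit of 71 under x↦42x: [71, 37, 4, 13, 81, 147, 129]… (length divides ord_155(42)).
Cycle type of π: 60×2 + 30 + 4 + 1; total 5 cycles.
Σ(ℓ_i−1) = 155−5 = 150; sign = (−1)^150 = +1.
Via Zolotarev, sign(π_{42}) = (42|155) = +1.

+1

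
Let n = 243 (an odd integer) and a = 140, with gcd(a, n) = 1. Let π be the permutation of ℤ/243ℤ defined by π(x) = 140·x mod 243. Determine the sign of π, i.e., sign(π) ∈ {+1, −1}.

Orbit of 121 under x↦140x: [121, 173, 163, 221, 79, 125, 4]… (length divides ord_243(140)).
Cycle lengths of π_140 on ℤ/243ℤ: [162, 54, 18, 6, 2, 1]; 6 cycles in total.
With 6 cycles on 243 points, sign = (−1)^{243−6} = -1.
The Jacobi symbol (140|243) = -1 (Zolotarev) agrees.

-1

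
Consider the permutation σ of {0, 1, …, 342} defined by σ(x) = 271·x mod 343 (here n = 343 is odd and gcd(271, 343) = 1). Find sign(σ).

Start at x=83: 83 → 198 → 150 → 176 → 19 → 4 → 55 → … (one orbit).
Cycle type of π: 294 + 42 + 6 + 1; total 4 cycles.
n − c = 343 − 4 = 339; sign = (−1)^339 = -1.
(271|343)_J = -1 (Zolotarev's lemma cross-check).

-1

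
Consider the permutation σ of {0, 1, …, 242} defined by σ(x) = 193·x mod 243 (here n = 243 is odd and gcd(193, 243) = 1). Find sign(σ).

+1

Orbit of 40 under x↦193x: [40, 187, 127, 211, 142, 190, 220]… (length divides ord_243(193)).
Decompose π into cycles: lengths [81, 81, 27, 27, 9, 9, 3, 3, 1, 1, 1] (11 cycles, including the fixed point 0).
sign(π) = (−1)^{n − #cycles} = (−1)^{243−11} = (−1)^232 = +1.
Check: (193/243) = +1 by Zolotarev.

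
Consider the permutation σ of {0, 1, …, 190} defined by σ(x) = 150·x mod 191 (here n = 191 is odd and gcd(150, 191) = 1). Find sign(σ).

Trace 52: π^k(52) = [52, 160, 125, 32, 25, 121, 5] for k=0..6.
The orbit structure of x ↦ 150x mod 191: 11 orbits of sizes [19, 19, 19, 19, 19, 19, 19, 19, 19, 19, 1].
11 cycles on 191: each ℓ→(−1)^(ℓ−1), product (−1)^180 = +1.

+1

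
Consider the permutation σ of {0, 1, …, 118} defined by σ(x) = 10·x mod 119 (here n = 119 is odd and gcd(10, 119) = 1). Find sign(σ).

Start at x=43: 43 → 73 → 16 → 41 → 53 → 54 → 64 → … (one orbit).
π_10 has 5 disjoint cycles with lengths [48, 48, 16, 6, 1] on {0,…,118}.
sign(π) = (−1)^{n − #cycles} = (−1)^{119−5} = (−1)^114 = +1.
(10|119)_J = +1 (Zolotarev's lemma cross-check).

+1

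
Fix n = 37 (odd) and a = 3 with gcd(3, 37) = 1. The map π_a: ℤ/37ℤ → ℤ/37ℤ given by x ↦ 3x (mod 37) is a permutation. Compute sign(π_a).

+1

Trace 34: π^k(34) = [34, 28, 10, 30, 16, 11, 33] for k=0..6.
Decompose π into cycles: lengths [18, 18, 1] (3 cycles, including the fixed point 0).
With 3 cycles on 37 points, sign = (−1)^{37−3} = +1.
Zolotarev: (3|37) = +1, matching the cycle-count sign.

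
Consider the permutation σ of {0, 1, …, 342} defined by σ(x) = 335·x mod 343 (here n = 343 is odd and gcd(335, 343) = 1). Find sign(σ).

-1

Trace 216: π^k(216) = [216, 330, 104, 197, 139, 260, 321] for k=0..6.
π_335 has 10 disjoint cycles with lengths [98, 98, 98, 14, 14, 14, 2, 2, 2, 1] on {0,…,342}.
sign(π) = (−1)^{n − #cycles} = (−1)^{343−10} = (−1)^333 = -1.
Via Zolotarev, sign(π_{335}) = (335|343) = -1.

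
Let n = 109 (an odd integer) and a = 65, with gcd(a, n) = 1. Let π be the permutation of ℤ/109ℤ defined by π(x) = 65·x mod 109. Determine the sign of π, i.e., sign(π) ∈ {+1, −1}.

Trace 40: π^k(40) = [40, 93, 50, 89, 8, 84, 10] for k=0..6.
The orbit structure of x ↦ 65x mod 109: 2 orbits of sizes [108, 1].
With 2 cycles on 109 points, sign = (−1)^{109−2} = -1.
The Jacobi symbol (65|109) = -1 (Zolotarev) agrees.

-1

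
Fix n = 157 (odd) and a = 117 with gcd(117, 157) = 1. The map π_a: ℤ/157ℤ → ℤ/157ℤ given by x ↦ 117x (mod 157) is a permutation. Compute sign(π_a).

+1

Trace 127: π^k(127) = [127, 101, 42, 47, 4, 154, 120] for k=0..6.
3 cycles of lengths [78, 78, 1].
n − c = 157 − 3 = 154; sign = (−1)^154 = +1.
The Jacobi symbol (117|157) = +1 (Zolotarev) agrees.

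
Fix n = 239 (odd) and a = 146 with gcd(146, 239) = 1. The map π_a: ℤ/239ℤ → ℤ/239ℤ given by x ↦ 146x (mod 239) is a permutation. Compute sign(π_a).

-1

Orbit of 178 under x↦146x: [178, 176, 123, 33, 38, 51, 37]… (length divides ord_239(146)).
2 cycles of lengths [238, 1].
2 cycles on 239: each ℓ→(−1)^(ℓ−1), product (−1)^237 = -1.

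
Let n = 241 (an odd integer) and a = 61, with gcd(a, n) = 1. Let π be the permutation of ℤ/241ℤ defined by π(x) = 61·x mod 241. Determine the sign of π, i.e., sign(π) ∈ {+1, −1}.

Trace 216: π^k(216) = [216, 162, 1, 61, 106, 200, 150] for k=0..6.
The orbit structure of x ↦ 61x mod 241: 7 orbits of sizes [40, 40, 40, 40, 40, 40, 1].
sign(π) = (−1)^{n − #cycles} = (−1)^{241−7} = (−1)^234 = +1.
Check: (61/241) = +1 by Zolotarev.

+1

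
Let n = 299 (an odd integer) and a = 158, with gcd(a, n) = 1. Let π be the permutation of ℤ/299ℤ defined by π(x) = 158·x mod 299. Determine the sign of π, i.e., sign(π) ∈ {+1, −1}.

+1

Start at x=87: 87 → 291 → 231 → 20 → 170 → 249 → 173 → … (one orbit).
π_158 has 5 disjoint cycles with lengths [132, 132, 22, 12, 1] on {0,…,298}.
5 cycles on 299: each ℓ→(−1)^(ℓ−1), product (−1)^294 = +1.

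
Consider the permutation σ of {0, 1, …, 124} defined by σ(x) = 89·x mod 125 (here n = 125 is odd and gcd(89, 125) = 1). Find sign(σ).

Start at x=116: 116 → 74 → 86 → 29 → 81 → 84 → 101 → … (one orbit).
The orbit structure of x ↦ 89x mod 125: 7 orbits of sizes [50, 50, 10, 10, 2, 2, 1].
7 cycles on 125: each ℓ→(−1)^(ℓ−1), product (−1)^118 = +1.
The Jacobi symbol (89|125) = +1 (Zolotarev) agrees.

+1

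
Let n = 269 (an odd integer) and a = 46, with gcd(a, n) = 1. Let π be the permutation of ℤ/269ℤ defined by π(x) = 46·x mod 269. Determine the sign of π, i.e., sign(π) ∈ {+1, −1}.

Trace 132: π^k(132) = [132, 154, 90, 105, 257, 255, 163] for k=0..6.
Cycle type of π: 268 + 1; total 2 cycles.
sign(π) = (−1)^{n − #cycles} = (−1)^{269−2} = (−1)^267 = -1.
Via Zolotarev, sign(π_{46}) = (46|269) = -1.

-1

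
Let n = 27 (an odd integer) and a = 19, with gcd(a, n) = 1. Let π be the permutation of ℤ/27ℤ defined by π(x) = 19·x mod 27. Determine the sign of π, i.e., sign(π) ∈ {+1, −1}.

+1

Trace 19: π^k(19) = [19, 10, 1] for k=0..2.
π_19 has 15 disjoint cycles with lengths [3, 3, 3, 3, 3, 3, 1, 1, 1, 1, 1, 1, 1, 1, 1] on {0,…,26}.
15 cycles on 27: each ℓ→(−1)^(ℓ−1), product (−1)^12 = +1.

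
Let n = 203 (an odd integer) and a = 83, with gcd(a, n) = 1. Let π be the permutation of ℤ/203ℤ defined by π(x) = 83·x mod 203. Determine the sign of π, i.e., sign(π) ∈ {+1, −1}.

-1

Orbit of 146 under x↦83x: [146, 141, 132, 197, 111, 78, 181]… (length divides ord_203(83)).
π_83 has 20 disjoint cycles with lengths [14, 14, 14, 14, 14, 14, 14, 14, 14, 14, 14, 14, 7, 7, 7, 7, 2, 2, 2, 1] on {0,…,202}.
With 20 cycles on 203 points, sign = (−1)^{203−20} = -1.
(83|203)_J = -1 (Zolotarev's lemma cross-check).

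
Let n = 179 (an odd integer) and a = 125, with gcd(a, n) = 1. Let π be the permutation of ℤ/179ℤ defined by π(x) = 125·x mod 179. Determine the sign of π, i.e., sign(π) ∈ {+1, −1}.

+1

Start at x=87: 87 → 135 → 49 → 39 → 42 → 59 → 36 → … (one orbit).
Cycle lengths of π_125 on ℤ/179ℤ: [89, 89, 1]; 3 cycles in total.
n − c = 179 − 3 = 176; sign = (−1)^176 = +1.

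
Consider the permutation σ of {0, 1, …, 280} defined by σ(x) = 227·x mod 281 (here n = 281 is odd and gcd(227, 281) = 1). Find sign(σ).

Trace 148: π^k(148) = [148, 157, 233, 63, 251, 215, 192] for k=0..6.
Cycle type of π: 280 + 1; total 2 cycles.
2 cycles on 281: each ℓ→(−1)^(ℓ−1), product (−1)^279 = -1.
(227|281)_J = -1 (Zolotarev's lemma cross-check).

-1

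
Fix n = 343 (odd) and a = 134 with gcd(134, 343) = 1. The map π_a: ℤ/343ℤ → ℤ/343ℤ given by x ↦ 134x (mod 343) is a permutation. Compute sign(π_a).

+1

Trace 239: π^k(239) = [239, 127, 211, 148, 281, 267, 106] for k=0..6.
19 cycles of lengths [49, 49, 49, 49, 49, 49, 7, 7, 7, 7, 7, 7, 1, 1, 1, 1, 1, 1, 1].
sign(π) = (−1)^{n − #cycles} = (−1)^{343−19} = (−1)^324 = +1.
Zolotarev: (134|343) = +1, matching the cycle-count sign.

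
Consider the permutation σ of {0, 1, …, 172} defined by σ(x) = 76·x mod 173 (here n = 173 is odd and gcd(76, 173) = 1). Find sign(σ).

Trace 71: π^k(71) = [71, 33, 86, 135, 53, 49, 91] for k=0..6.
Decompose π into cycles: lengths [172, 1] (2 cycles, including the fixed point 0).
173 − 2 = 171 transpositions; sign(π) = (−1)^171 = -1.
Check: (76/173) = -1 by Zolotarev.

-1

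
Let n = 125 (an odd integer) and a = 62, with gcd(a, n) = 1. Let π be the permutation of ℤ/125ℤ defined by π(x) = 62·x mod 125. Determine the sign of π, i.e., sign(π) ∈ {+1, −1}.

-1

Start at x=101: 101 → 12 → 119 → 3 → 61 → 32 → 109 → … (one orbit).
Cycle type of π: 100 + 20 + 4 + 1; total 4 cycles.
With 4 cycles on 125 points, sign = (−1)^{125−4} = -1.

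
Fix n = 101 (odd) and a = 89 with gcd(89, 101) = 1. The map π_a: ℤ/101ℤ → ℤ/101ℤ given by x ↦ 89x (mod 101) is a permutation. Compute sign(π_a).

Orbit of 50 under x↦89x: [50, 6, 29, 56, 35, 85, 91]… (length divides ord_101(89)).
2 cycles of lengths [100, 1].
101 − 2 = 99 transpositions; sign(π) = (−1)^99 = -1.

-1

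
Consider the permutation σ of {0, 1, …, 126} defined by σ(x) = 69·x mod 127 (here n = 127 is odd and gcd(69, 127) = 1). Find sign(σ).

Orbit of 21 under x↦69x: [21, 52, 32, 49, 79, 117, 72]… (length divides ord_127(69)).
The orbit structure of x ↦ 69x mod 127: 3 orbits of sizes [63, 63, 1].
n − c = 127 − 3 = 124; sign = (−1)^124 = +1.

+1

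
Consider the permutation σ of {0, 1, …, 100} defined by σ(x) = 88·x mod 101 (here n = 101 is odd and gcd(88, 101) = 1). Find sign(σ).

Orbit of 36 under x↦88x: [36, 37, 24, 92, 16, 95, 78]… (length divides ord_101(88)).
π_88 has 5 disjoint cycles with lengths [25, 25, 25, 25, 1] on {0,…,100}.
sign(π) = (−1)^{n − #cycles} = (−1)^{101−5} = (−1)^96 = +1.

+1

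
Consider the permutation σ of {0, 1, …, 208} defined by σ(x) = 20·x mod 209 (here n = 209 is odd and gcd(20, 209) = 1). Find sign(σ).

Trace 191: π^k(191) = [191, 58, 115, 1, 20] for k=0..4.
57 cycles of lengths [5, 5, 5, 5, 5, 5, 5, 5, 5, 5, 5, 5, 5, 5, 5, 5, 5, 5, 5, 5, 5, 5, 5, 5, 5, 5, 5, 5, 5, 5, 5, 5, 5, 5, 5, 5, 5, 5, 1, 1, 1, 1, 1, 1, 1, 1, 1, 1, 1, 1, 1, 1, 1, 1, 1, 1, 1].
sign(π) = (−1)^{n − #cycles} = (−1)^{209−57} = (−1)^152 = +1.

+1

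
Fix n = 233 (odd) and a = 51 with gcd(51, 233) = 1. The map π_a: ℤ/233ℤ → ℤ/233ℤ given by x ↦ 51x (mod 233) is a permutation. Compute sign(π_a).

Trace 64: π^k(64) = [64, 2, 102, 76, 148, 92, 32] for k=0..6.
Cycle lengths of π_51 on ℤ/233ℤ: [29, 29, 29, 29, 29, 29, 29, 29, 1]; 9 cycles in total.
Σ(ℓ_i−1) = 233−9 = 224; sign = (−1)^224 = +1.
Via Zolotarev, sign(π_{51}) = (51|233) = +1.

+1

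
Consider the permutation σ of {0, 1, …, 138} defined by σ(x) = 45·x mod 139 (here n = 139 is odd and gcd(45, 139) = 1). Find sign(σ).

+1

Orbit of 65 under x↦45x: [65, 6, 131, 57, 63, 55, 112]… (length divides ord_139(45)).
Cycle lengths of π_45 on ℤ/139ℤ: [23, 23, 23, 23, 23, 23, 1]; 7 cycles in total.
7 cycles on 139: each ℓ→(−1)^(ℓ−1), product (−1)^132 = +1.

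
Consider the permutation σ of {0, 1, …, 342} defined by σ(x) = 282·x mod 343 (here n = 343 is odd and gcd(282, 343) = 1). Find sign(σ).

+1

Orbit of 235 under x↦282x: [235, 71, 128, 81, 204, 247, 25]… (length divides ord_343(282)).
The orbit structure of x ↦ 282x mod 343: 7 orbits of sizes [147, 147, 21, 21, 3, 3, 1].
343 − 7 = 336 transpositions; sign(π) = (−1)^336 = +1.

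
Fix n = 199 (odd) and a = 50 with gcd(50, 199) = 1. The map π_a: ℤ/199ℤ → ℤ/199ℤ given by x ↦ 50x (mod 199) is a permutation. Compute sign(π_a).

+1

Trace 80: π^k(80) = [80, 20, 5, 51, 162, 140, 35] for k=0..6.
Cycle lengths of π_50 on ℤ/199ℤ: [99, 99, 1]; 3 cycles in total.
Σ(ℓ_i−1) = 199−3 = 196; sign = (−1)^196 = +1.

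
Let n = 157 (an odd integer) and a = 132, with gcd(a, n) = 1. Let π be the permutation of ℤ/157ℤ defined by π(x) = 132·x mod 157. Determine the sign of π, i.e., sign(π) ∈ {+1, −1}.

+1

Trace 67: π^k(67) = [67, 52, 113, 1, 132, 154, 75] for k=0..6.
5 cycles of lengths [39, 39, 39, 39, 1].
5 cycles on 157: each ℓ→(−1)^(ℓ−1), product (−1)^152 = +1.
(132|157)_J = +1 (Zolotarev's lemma cross-check).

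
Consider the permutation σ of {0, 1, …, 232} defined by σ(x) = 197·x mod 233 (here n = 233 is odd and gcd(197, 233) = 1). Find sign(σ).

+1

Orbit of 100 under x↦197x: [100, 128, 52, 225, 55, 117, 215]… (length divides ord_233(197)).
Cycle type of π: 116×2 + 1; total 3 cycles.
With 3 cycles on 233 points, sign = (−1)^{233−3} = +1.
Via Zolotarev, sign(π_{197}) = (197|233) = +1.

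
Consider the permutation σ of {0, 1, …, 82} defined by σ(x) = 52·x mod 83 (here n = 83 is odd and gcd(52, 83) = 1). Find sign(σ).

-1

Start at x=27: 27 → 76 → 51 → 79 → 41 → 57 → 59 → … (one orbit).
The orbit structure of x ↦ 52x mod 83: 2 orbits of sizes [82, 1].
sign(π) = (−1)^{n − #cycles} = (−1)^{83−2} = (−1)^81 = -1.
Check: (52/83) = -1 by Zolotarev.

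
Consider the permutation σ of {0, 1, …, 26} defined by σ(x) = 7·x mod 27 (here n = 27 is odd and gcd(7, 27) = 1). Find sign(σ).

+1

Orbit of 10 under x↦7x: [10, 16, 4, 1, 7, 22, 19]… (length divides ord_27(7)).
Decompose π into cycles: lengths [9, 9, 3, 3, 1, 1, 1] (7 cycles, including the fixed point 0).
Σ(ℓ_i−1) = 27−7 = 20; sign = (−1)^20 = +1.
The Jacobi symbol (7|27) = +1 (Zolotarev) agrees.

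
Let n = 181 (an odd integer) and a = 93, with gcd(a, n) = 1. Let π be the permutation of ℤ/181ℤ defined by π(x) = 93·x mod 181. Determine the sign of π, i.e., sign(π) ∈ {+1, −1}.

Start at x=101: 101 → 162 → 43 → 17 → 133 → 61 → 62 → … (one orbit).
The orbit structure of x ↦ 93x mod 181: 6 orbits of sizes [36, 36, 36, 36, 36, 1].
181 − 6 = 175 transpositions; sign(π) = (−1)^175 = -1.
Zolotarev: (93|181) = -1, matching the cycle-count sign.

-1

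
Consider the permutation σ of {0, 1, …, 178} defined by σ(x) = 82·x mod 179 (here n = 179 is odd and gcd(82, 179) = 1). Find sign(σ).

Trace 15: π^k(15) = [15, 156, 83, 4, 149, 46, 13] for k=0..6.
Cycle lengths of π_82 on ℤ/179ℤ: [89, 89, 1]; 3 cycles in total.
179 − 3 = 176 transpositions; sign(π) = (−1)^176 = +1.

+1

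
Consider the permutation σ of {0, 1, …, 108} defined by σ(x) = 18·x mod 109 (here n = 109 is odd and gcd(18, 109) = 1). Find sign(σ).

-1

Trace 69: π^k(69) = [69, 43, 11, 89, 76, 60, 99] for k=0..6.
Decompose π into cycles: lengths [108, 1] (2 cycles, including the fixed point 0).
109 − 2 = 107 transpositions; sign(π) = (−1)^107 = -1.
Check: (18/109) = -1 by Zolotarev.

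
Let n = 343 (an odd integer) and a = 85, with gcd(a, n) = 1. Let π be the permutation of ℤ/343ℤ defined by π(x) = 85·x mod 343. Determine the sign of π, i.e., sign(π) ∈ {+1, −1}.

Trace 78: π^k(78) = [78, 113, 1, 85, 22, 155, 141] for k=0..6.
The orbit structure of x ↦ 85x mod 343: 19 orbits of sizes [49, 49, 49, 49, 49, 49, 7, 7, 7, 7, 7, 7, 1, 1, 1, 1, 1, 1, 1].
sign(π) = (−1)^{n − #cycles} = (−1)^{343−19} = (−1)^324 = +1.

+1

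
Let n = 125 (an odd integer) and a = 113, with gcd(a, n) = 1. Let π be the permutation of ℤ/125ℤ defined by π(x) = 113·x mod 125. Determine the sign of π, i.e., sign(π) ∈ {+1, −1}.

-1

Start at x=81: 81 → 28 → 39 → 32 → 116 → 108 → 79 → … (one orbit).
Cycle type of π: 100 + 20 + 4 + 1; total 4 cycles.
125 − 4 = 121 transpositions; sign(π) = (−1)^121 = -1.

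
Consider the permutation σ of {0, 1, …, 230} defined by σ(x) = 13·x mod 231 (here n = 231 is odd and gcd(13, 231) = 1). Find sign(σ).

Trace 160: π^k(160) = [160, 1, 13, 169, 118, 148, 76] for k=0..6.
π_13 has 33 disjoint cycles with lengths [10, 10, 10, 10, 10, 10, 10, 10, 10, 10, 10, 10, 10, 10, 10, 10, 10, 10, 10, 10, 10, 2, 2, 2, 2, 2, 2, 2, 2, 2, 1, 1, 1] on {0,…,230}.
n − c = 231 − 33 = 198; sign = (−1)^198 = +1.
(13|231)_J = +1 (Zolotarev's lemma cross-check).

+1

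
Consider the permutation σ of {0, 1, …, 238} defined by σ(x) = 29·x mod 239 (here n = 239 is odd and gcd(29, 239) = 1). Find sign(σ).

Start at x=100: 100 → 32 → 211 → 144 → 113 → 170 → 150 → … (one orbit).
The orbit structure of x ↦ 29x mod 239: 3 orbits of sizes [119, 119, 1].
3 cycles on 239: each ℓ→(−1)^(ℓ−1), product (−1)^236 = +1.

+1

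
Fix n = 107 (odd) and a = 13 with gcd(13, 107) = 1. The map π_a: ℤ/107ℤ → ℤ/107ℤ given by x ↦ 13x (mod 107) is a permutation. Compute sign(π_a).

Trace 56: π^k(56) = [56, 86, 48, 89, 87, 61, 44] for k=0..6.
3 cycles of lengths [53, 53, 1].
107 − 3 = 104 transpositions; sign(π) = (−1)^104 = +1.
The Jacobi symbol (13|107) = +1 (Zolotarev) agrees.

+1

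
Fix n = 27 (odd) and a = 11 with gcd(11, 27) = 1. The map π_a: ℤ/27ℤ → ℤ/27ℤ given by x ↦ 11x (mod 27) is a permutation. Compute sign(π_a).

Orbit of 17 under x↦11x: [17, 25, 5, 1, 11, 13, 8]… (length divides ord_27(11)).
π_11 has 4 disjoint cycles with lengths [18, 6, 2, 1] on {0,…,26}.
sign(π) = (−1)^{n − #cycles} = (−1)^{27−4} = (−1)^23 = -1.
Via Zolotarev, sign(π_{11}) = (11|27) = -1.

-1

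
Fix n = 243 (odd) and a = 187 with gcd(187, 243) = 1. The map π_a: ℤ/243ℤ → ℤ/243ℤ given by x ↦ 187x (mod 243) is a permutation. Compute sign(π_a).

+1

Trace 208: π^k(208) = [208, 16, 76, 118, 196, 202, 109] for k=0..6.
Decompose π into cycles: lengths [81, 81, 27, 27, 9, 9, 3, 3, 1, 1, 1] (11 cycles, including the fixed point 0).
Σ(ℓ_i−1) = 243−11 = 232; sign = (−1)^232 = +1.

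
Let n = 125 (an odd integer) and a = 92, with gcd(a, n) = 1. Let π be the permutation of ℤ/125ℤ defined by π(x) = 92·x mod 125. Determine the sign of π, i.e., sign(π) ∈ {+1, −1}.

Orbit of 87 under x↦92x: [87, 4, 118, 106, 2, 59, 53]… (length divides ord_125(92)).
4 cycles of lengths [100, 20, 4, 1].
n − c = 125 − 4 = 121; sign = (−1)^121 = -1.

-1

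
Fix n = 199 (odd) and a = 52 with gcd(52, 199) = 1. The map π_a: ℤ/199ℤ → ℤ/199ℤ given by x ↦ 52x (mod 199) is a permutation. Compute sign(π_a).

Start at x=111: 111 → 1 → 52 → 117 → 114 → 157 → 5 → … (one orbit).
7 cycles of lengths [33, 33, 33, 33, 33, 33, 1].
Σ(ℓ_i−1) = 199−7 = 192; sign = (−1)^192 = +1.
Via Zolotarev, sign(π_{52}) = (52|199) = +1.

+1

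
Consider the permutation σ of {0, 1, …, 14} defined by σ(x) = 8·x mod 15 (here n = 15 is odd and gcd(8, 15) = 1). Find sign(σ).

Trace 2: π^k(2) = [2, 1, 8, 4] for k=0..3.
Cycle type of π: 4×3 + 2 + 1; total 5 cycles.
Σ(ℓ_i−1) = 15−5 = 10; sign = (−1)^10 = +1.
The Jacobi symbol (8|15) = +1 (Zolotarev) agrees.

+1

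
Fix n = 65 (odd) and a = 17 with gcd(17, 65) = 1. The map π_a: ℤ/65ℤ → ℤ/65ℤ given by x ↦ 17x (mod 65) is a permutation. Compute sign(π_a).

-1

Trace 16: π^k(16) = [16, 12, 9, 23, 1, 17, 29] for k=0..6.
8 cycles of lengths [12, 12, 12, 12, 6, 6, 4, 1].
With 8 cycles on 65 points, sign = (−1)^{65−8} = -1.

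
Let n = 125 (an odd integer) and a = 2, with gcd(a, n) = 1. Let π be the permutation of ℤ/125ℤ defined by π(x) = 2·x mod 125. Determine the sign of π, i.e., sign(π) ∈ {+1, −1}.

Orbit of 68 under x↦2x: [68, 11, 22, 44, 88, 51, 102]… (length divides ord_125(2)).
Decompose π into cycles: lengths [100, 20, 4, 1] (4 cycles, including the fixed point 0).
4 cycles on 125: each ℓ→(−1)^(ℓ−1), product (−1)^121 = -1.

-1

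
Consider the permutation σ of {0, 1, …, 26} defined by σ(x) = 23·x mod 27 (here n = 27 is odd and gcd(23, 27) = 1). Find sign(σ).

-1

Orbit of 1 under x↦23x: [1, 23, 16, 17, 13, 2, 19]… (length divides ord_27(23)).
The orbit structure of x ↦ 23x mod 27: 4 orbits of sizes [18, 6, 2, 1].
27 − 4 = 23 transpositions; sign(π) = (−1)^23 = -1.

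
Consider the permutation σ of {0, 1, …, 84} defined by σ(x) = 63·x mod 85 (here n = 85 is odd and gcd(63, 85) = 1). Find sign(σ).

Start at x=1: 1 → 63 → 59 → 62 → 81 → 3 → 19 → … (one orbit).
Cycle type of π: 16×5 + 4 + 1; total 7 cycles.
7 cycles on 85: each ℓ→(−1)^(ℓ−1), product (−1)^78 = +1.

+1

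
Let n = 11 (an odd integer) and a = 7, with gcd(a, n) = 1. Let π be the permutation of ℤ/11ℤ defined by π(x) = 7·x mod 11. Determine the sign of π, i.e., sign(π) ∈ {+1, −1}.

Trace 3: π^k(3) = [3, 10, 4, 6, 9, 8, 1] for k=0..6.
Cycle lengths of π_7 on ℤ/11ℤ: [10, 1]; 2 cycles in total.
With 2 cycles on 11 points, sign = (−1)^{11−2} = -1.

-1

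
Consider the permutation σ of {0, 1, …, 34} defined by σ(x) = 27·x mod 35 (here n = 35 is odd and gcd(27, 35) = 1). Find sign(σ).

Start at x=1: 1 → 27 → 29 → 13 → 1 (one orbit).
Cycle type of π: 4×7 + 2×3 + 1; total 11 cycles.
With 11 cycles on 35 points, sign = (−1)^{35−11} = +1.

+1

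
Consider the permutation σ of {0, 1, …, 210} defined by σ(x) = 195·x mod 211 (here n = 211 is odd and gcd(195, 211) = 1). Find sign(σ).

-1

Trace 121: π^k(121) = [121, 174, 170, 23, 54, 191, 109] for k=0..6.
Decompose π into cycles: lengths [210, 1] (2 cycles, including the fixed point 0).
n − c = 211 − 2 = 209; sign = (−1)^209 = -1.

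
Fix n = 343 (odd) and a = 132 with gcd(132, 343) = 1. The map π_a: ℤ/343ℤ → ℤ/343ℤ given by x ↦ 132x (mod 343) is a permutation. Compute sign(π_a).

-1

Trace 342: π^k(342) = [342, 211, 69, 190, 41, 267, 258] for k=0..6.
Cycle lengths of π_132 on ℤ/343ℤ: [98, 98, 98, 14, 14, 14, 2, 2, 2, 1]; 10 cycles in total.
10 cycles on 343: each ℓ→(−1)^(ℓ−1), product (−1)^333 = -1.
Via Zolotarev, sign(π_{132}) = (132|343) = -1.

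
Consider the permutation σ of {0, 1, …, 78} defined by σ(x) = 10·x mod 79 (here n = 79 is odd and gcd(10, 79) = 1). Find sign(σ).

Trace 65: π^k(65) = [65, 18, 22, 62, 67, 38, 64] for k=0..6.
Cycle lengths of π_10 on ℤ/79ℤ: [13, 13, 13, 13, 13, 13, 1]; 7 cycles in total.
Σ(ℓ_i−1) = 79−7 = 72; sign = (−1)^72 = +1.

+1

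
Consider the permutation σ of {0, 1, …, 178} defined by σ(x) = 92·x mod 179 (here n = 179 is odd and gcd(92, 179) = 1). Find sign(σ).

-1

Orbit of 107 under x↦92x: [107, 178, 87, 128, 141, 84, 31]… (length divides ord_179(92)).
2 cycles of lengths [178, 1].
sign(π) = (−1)^{n − #cycles} = (−1)^{179−2} = (−1)^177 = -1.
Via Zolotarev, sign(π_{92}) = (92|179) = -1.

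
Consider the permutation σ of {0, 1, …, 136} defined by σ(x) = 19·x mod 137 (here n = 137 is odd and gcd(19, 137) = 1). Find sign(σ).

+1

Orbit of 77 under x↦19x: [77, 93, 123, 8, 15, 11, 72]… (length divides ord_137(19)).
3 cycles of lengths [68, 68, 1].
n − c = 137 − 3 = 134; sign = (−1)^134 = +1.
Via Zolotarev, sign(π_{19}) = (19|137) = +1.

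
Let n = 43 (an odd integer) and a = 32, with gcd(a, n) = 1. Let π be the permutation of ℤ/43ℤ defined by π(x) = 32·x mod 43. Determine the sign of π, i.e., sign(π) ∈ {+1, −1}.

-1

Orbit of 2 under x↦32x: [2, 21, 27, 4, 42, 11, 8]… (length divides ord_43(32)).
π_32 has 4 disjoint cycles with lengths [14, 14, 14, 1] on {0,…,42}.
sign(π) = (−1)^{n − #cycles} = (−1)^{43−4} = (−1)^39 = -1.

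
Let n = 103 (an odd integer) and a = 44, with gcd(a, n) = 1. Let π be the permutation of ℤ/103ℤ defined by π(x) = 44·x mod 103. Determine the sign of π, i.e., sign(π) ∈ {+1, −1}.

Start at x=64: 64 → 35 → 98 → 89 → 2 → 88 → 61 → … (one orbit).
Decompose π into cycles: lengths [102, 1] (2 cycles, including the fixed point 0).
Σ(ℓ_i−1) = 103−2 = 101; sign = (−1)^101 = -1.
The Jacobi symbol (44|103) = -1 (Zolotarev) agrees.

-1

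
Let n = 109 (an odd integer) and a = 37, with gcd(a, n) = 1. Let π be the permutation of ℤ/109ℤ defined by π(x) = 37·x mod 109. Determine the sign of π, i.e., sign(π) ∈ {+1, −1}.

-1

Orbit of 91 under x↦37x: [91, 97, 101, 31, 57, 38, 98]… (length divides ord_109(37)).
2 cycles of lengths [108, 1].
n − c = 109 − 2 = 107; sign = (−1)^107 = -1.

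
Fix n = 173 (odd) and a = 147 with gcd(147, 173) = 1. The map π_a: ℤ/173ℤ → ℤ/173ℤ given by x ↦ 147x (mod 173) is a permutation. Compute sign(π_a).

-1

Trace 53: π^k(53) = [53, 6, 17, 77, 74, 152, 27] for k=0..6.
The orbit structure of x ↦ 147x mod 173: 2 orbits of sizes [172, 1].
With 2 cycles on 173 points, sign = (−1)^{173−2} = -1.
The Jacobi symbol (147|173) = -1 (Zolotarev) agrees.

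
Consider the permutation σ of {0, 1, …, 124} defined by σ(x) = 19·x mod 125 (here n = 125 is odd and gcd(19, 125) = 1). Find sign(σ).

+1

Trace 119: π^k(119) = [119, 11, 84, 96, 74, 31, 89] for k=0..6.
The orbit structure of x ↦ 19x mod 125: 7 orbits of sizes [50, 50, 10, 10, 2, 2, 1].
sign(π) = (−1)^{n − #cycles} = (−1)^{125−7} = (−1)^118 = +1.
Check: (19/125) = +1 by Zolotarev.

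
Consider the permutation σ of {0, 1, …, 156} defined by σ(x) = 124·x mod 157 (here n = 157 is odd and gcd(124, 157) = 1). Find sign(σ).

+1

Trace 14: π^k(14) = [14, 9, 17, 67, 144, 115, 130] for k=0..6.
Cycle lengths of π_124 on ℤ/157ℤ: [39, 39, 39, 39, 1]; 5 cycles in total.
n − c = 157 − 5 = 152; sign = (−1)^152 = +1.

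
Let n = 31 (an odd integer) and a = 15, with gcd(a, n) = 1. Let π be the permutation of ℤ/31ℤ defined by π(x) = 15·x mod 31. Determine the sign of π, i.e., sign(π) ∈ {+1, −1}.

Orbit of 8 under x↦15x: [8, 27, 2, 30, 16, 23, 4]… (length divides ord_31(15)).
Decompose π into cycles: lengths [10, 10, 10, 1] (4 cycles, including the fixed point 0).
sign(π) = (−1)^{n − #cycles} = (−1)^{31−4} = (−1)^27 = -1.
Via Zolotarev, sign(π_{15}) = (15|31) = -1.

-1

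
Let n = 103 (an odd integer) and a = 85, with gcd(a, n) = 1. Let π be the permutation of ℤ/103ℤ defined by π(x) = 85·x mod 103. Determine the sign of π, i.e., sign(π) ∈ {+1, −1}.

Orbit of 50 under x↦85x: [50, 27, 29, 96, 23, 101, 36]… (length divides ord_103(85)).
Decompose π into cycles: lengths [102, 1] (2 cycles, including the fixed point 0).
103 − 2 = 101 transpositions; sign(π) = (−1)^101 = -1.

-1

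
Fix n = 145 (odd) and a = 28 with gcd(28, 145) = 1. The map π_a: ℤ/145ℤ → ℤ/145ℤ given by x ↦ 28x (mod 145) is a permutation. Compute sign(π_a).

Orbit of 1 under x↦28x: [1, 28, 59, 57]… (length divides ord_145(28)).
44 cycles of lengths [4, 4, 4, 4, 4, 4, 4, 4, 4, 4, 4, 4, 4, 4, 4, 4, 4, 4, 4, 4, 4, 4, 4, 4, 4, 4, 4, 4, 4, 2, 2, 2, 2, 2, 2, 2, 2, 2, 2, 2, 2, 2, 2, 1].
With 44 cycles on 145 points, sign = (−1)^{145−44} = -1.

-1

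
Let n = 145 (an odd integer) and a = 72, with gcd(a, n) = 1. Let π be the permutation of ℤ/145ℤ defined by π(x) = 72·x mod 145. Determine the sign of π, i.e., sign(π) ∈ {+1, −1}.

Orbit of 143 under x↦72x: [143, 1, 72, 109, 18, 136, 77]… (length divides ord_145(72)).
π_72 has 7 disjoint cycles with lengths [28, 28, 28, 28, 28, 4, 1] on {0,…,144}.
145 − 7 = 138 transpositions; sign(π) = (−1)^138 = +1.

+1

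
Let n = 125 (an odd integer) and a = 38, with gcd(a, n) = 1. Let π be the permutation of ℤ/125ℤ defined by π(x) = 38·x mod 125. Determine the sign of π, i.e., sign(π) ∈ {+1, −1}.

Orbit of 29 under x↦38x: [29, 102, 1, 38, 69, 122, 11]… (length divides ord_125(38)).
4 cycles of lengths [100, 20, 4, 1].
With 4 cycles on 125 points, sign = (−1)^{125−4} = -1.

-1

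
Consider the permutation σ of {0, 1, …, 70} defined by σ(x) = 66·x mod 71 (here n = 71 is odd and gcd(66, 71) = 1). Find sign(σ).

-1

Start at x=54: 54 → 14 → 1 → 66 → 25 → 17 → 57 → … (one orbit).
Cycle type of π: 10×7 + 1; total 8 cycles.
71 − 8 = 63 transpositions; sign(π) = (−1)^63 = -1.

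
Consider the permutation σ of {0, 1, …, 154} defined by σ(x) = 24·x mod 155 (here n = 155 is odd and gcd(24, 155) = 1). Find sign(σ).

-1

Start at x=99: 99 → 51 → 139 → 81 → 84 → 1 → 24 → … (one orbit).
Decompose π into cycles: lengths [30, 30, 30, 30, 30, 2, 2, 1] (8 cycles, including the fixed point 0).
155 − 8 = 147 transpositions; sign(π) = (−1)^147 = -1.
The Jacobi symbol (24|155) = -1 (Zolotarev) agrees.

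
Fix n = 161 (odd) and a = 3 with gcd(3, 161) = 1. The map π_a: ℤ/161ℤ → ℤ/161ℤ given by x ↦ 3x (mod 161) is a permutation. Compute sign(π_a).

-1

Start at x=58: 58 → 13 → 39 → 117 → 29 → 87 → 100 → … (one orbit).
6 cycles of lengths [66, 66, 11, 11, 6, 1].
sign(π) = (−1)^{n − #cycles} = (−1)^{161−6} = (−1)^155 = -1.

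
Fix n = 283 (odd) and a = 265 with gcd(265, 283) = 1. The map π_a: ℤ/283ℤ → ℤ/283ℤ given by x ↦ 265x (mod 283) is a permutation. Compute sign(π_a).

+1

Start at x=203: 203 → 25 → 116 → 176 → 228 → 141 → 9 → … (one orbit).
Cycle type of π: 141×2 + 1; total 3 cycles.
With 3 cycles on 283 points, sign = (−1)^{283−3} = +1.
The Jacobi symbol (265|283) = +1 (Zolotarev) agrees.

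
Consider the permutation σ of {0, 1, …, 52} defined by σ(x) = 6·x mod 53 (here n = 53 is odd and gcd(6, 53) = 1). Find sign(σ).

Trace 10: π^k(10) = [10, 7, 42, 40, 28, 9, 1] for k=0..6.
Decompose π into cycles: lengths [26, 26, 1] (3 cycles, including the fixed point 0).
sign(π) = (−1)^{n − #cycles} = (−1)^{53−3} = (−1)^50 = +1.
(6|53)_J = +1 (Zolotarev's lemma cross-check).

+1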